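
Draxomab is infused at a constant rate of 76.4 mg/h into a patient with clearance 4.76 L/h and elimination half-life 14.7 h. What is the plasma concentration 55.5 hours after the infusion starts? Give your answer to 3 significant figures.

14.9 µg/mL

Css = rate / CL = 76.4 / 4.76 = 16.05 µg/mL
k = ln 2 / 14.7 = 0.04715 h⁻¹
C(t) = Css (1 − e^(−kt)) = 16.05 × (1 − e^(−2.617)) = 16.05 × 0.9270 ≈ 14.9 µg/mL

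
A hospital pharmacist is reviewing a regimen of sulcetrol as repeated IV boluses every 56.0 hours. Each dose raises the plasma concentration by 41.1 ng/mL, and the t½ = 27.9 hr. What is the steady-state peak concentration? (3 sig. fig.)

54.7 ng/mL

k = ln 2 / 27.9 = 0.02484 hr⁻¹
Fraction remaining after one interval: e^(−kτ) = e^(−0.02484 × 56.0) = 0.2488
R = 1 / (1 − 0.2488) = 1.331
Css,max = 41.1 × 1.331 ≈ 54.7 ng/mL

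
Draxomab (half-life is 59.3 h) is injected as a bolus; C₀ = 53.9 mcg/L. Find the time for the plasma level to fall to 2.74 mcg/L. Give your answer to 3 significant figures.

k = ln 2 / 59.3 = 0.01169 h⁻¹
C(t) = C₀ e^(−kt)  ⇒  t = ln(C₀/C) / k
t = ln(53.9/2.74) / 0.01169 = 2.979 / 0.01169 ≈ 255 hours

255 hours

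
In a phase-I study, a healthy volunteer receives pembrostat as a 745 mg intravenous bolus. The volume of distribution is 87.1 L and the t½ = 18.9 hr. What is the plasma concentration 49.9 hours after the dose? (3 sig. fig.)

C₀ = dose / V = 745 / 87.1 = 8.553 µg/mL
k = ln 2 / 18.9 = 0.03667 hr⁻¹
C(t) = C₀ e^(−kt) = 8.553 × e^(−0.03667 × 49.9) = 8.553 × e^(−1.830) = 8.553 × 0.1604 ≈ 1.37 µg/mL

1.37 µg/mL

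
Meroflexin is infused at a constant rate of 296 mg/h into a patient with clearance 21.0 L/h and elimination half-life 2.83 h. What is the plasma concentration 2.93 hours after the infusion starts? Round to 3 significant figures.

7.22 µg/mL

Css = rate / CL = 296 / 21.0 = 14.10 µg/mL
k = ln 2 / 2.83 = 0.2449 h⁻¹
C(t) = Css (1 − e^(−kt)) = 14.10 × (1 − e^(−0.7176)) = 14.10 × 0.5121 ≈ 7.22 µg/mL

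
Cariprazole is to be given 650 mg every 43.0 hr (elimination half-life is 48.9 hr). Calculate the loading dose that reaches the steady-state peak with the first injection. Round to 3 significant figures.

1420 mg

k = ln 2 / 48.9 = 0.01417 hr⁻¹
Accumulation ratio R = 1 / (1 − e^(−kτ)) = 1 / (1 − e^(−0.01417×43.0)) = 1 / (1 − 0.5436) = 2.191
Loading dose = maintenance dose × R = 650 × 2.191 ≈ 1420 mg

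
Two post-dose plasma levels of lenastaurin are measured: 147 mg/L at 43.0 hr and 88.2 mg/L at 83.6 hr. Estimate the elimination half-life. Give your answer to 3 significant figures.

55.1 hours

k = ln(C₁/C₂) / (t₂ − t₁) = ln(147/88.2) / (83.6 − 43.0)
  = 0.5108 / 40.60 = 0.01258 hr⁻¹
t½ = ln 2 / k = ln 2 / 0.01258 ≈ 55.1 hours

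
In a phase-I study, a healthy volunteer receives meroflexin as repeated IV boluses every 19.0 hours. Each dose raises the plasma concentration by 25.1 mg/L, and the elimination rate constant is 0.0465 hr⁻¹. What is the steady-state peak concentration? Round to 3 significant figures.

42.8 mg/L

Fraction remaining after one interval: e^(−kτ) = e^(−0.04650 × 19.0) = 0.4133
R = 1 / (1 − 0.4133) = 1.705
Css,max = 25.1 × 1.705 ≈ 42.8 mg/L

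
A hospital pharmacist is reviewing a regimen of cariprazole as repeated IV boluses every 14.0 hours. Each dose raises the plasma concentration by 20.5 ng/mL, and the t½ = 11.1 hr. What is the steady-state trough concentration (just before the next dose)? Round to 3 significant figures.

14.7 ng/mL

k = ln 2 / 11.1 = 0.06245 hr⁻¹
Fraction remaining after one interval: e^(−kτ) = e^(−0.06245 × 14.0) = 0.4172
R = 1 / (1 − 0.4172) = 1.716
Css,max = 20.5 × 1.716 = 35.17 ng/mL
Css,min = Css,max × e^(−kτ) = 35.17 × 0.4172 ≈ 14.7 ng/mL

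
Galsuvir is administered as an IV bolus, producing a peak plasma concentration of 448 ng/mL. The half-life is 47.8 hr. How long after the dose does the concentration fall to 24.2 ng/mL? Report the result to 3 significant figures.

201 hours

k = ln 2 / 47.8 = 0.01450 hr⁻¹
C(t) = C₀ e^(−kt)  ⇒  t = ln(C₀/C) / k
t = ln(448/24.2) / 0.01450 = 2.918 / 0.01450 ≈ 201 hours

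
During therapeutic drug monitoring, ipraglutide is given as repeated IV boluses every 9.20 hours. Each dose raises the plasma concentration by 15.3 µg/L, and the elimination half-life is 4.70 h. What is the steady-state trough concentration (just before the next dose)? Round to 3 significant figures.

5.31 µg/L

k = ln 2 / 4.70 = 0.1475 h⁻¹
Fraction remaining after one interval: e^(−kτ) = e^(−0.1475 × 9.20) = 0.2575
R = 1 / (1 − 0.2575) = 1.347
Css,max = 15.3 × 1.347 = 20.61 µg/L
Css,min = Css,max × e^(−kτ) = 20.61 × 0.2575 ≈ 5.31 µg/L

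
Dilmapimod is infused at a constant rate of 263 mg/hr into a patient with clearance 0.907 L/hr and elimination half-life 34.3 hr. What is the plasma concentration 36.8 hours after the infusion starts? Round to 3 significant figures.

Css = rate / CL = 263 / 0.907 = 290.0 µg/mL
k = ln 2 / 34.3 = 0.02021 hr⁻¹
C(t) = Css (1 − e^(−kt)) = 290.0 × (1 − e^(−0.7437)) = 290.0 × 0.5246 ≈ 152 µg/mL

152 µg/mL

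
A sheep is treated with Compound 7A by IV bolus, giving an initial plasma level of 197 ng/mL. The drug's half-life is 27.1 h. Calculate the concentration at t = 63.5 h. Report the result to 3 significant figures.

k = ln 2 / 27.1 = 0.02558 h⁻¹
63.5 h is 2.343 half-lives, so C = 197 × (1/2)^2.343 = 197 × 0.1971 ≈ 38.8 ng/mL

38.8 ng/mL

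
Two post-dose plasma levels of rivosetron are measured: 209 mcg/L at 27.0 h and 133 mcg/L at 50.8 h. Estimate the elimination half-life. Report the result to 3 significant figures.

36.5 hours

k = ln(C₁/C₂) / (t₂ − t₁) = ln(209/133) / (50.8 − 27.0)
  = 0.4520 / 23.80 = 0.01899 h⁻¹
t½ = ln 2 / k = ln 2 / 0.01899 ≈ 36.5 hours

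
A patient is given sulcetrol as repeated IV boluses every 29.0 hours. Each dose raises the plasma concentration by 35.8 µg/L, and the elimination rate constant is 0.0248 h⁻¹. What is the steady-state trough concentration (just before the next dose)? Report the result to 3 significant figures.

Fraction remaining after one interval: e^(−kτ) = e^(−0.02480 × 29.0) = 0.4871
R = 1 / (1 − 0.4871) = 1.950
Css,max = 35.8 × 1.950 = 69.80 µg/L
Css,min = Css,max × e^(−kτ) = 69.80 × 0.4871 ≈ 34.0 µg/L

34.0 µg/L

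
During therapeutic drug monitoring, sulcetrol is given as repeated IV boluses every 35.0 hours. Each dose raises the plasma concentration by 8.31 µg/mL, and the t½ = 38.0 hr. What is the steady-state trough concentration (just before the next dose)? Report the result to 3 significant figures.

k = ln 2 / 38.0 = 0.01824 hr⁻¹
Fraction remaining after one interval: e^(−kτ) = e^(−0.01824 × 35.0) = 0.5281
R = 1 / (1 − 0.5281) = 2.119
Css,max = 8.31 × 2.119 = 17.61 µg/mL
Css,min = Css,max × e^(−kτ) = 17.61 × 0.5281 ≈ 9.30 µg/mL

9.30 µg/mL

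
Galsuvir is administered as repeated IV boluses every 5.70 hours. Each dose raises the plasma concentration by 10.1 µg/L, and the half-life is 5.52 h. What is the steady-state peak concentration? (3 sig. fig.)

19.8 µg/L

k = ln 2 / 5.52 = 0.1256 h⁻¹
Fraction remaining after one interval: e^(−kτ) = e^(−0.1256 × 5.70) = 0.4888
R = 1 / (1 − 0.4888) = 1.956
Css,max = 10.1 × 1.956 ≈ 19.8 µg/L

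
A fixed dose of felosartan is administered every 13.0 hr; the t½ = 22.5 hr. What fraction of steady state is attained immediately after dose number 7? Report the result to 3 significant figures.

k = ln 2 / 22.5 = 0.03081 hr⁻¹
f_n = 1 − e^(−nkτ) = 1 − e^(−7 × 0.03081 × 13.0) = 1 − e^(−2.803) = 1 − 0.06060 ≈ 0.939

0.939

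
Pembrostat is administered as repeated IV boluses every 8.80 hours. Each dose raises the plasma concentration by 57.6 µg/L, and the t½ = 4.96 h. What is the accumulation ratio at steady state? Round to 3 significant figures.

k = ln 2 / 4.96 = 0.1397 h⁻¹
Fraction remaining after one interval: e^(−kτ) = e^(−0.1397 × 8.80) = 0.2924
R = 1 / (1 − 0.2924) = 1 / 0.7076 ≈ 1.41

1.41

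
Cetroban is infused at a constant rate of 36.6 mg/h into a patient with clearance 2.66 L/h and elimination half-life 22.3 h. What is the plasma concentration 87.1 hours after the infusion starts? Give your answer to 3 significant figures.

Css = rate / CL = 36.6 / 2.66 = 13.76 µg/mL
k = ln 2 / 22.3 = 0.03108 h⁻¹
C(t) = Css (1 − e^(−kt)) = 13.76 × (1 − e^(−2.707)) = 13.76 × 0.9333 ≈ 12.8 µg/mL

12.8 µg/mL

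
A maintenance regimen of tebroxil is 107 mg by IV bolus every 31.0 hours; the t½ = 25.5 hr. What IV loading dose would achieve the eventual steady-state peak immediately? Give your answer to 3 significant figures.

k = ln 2 / 25.5 = 0.02718 hr⁻¹
Accumulation ratio R = 1 / (1 − e^(−kτ)) = 1 / (1 − e^(−0.02718×31.0)) = 1 / (1 − 0.4306) = 1.756
Loading dose = maintenance dose × R = 107 × 1.756 ≈ 188 mg

188 mg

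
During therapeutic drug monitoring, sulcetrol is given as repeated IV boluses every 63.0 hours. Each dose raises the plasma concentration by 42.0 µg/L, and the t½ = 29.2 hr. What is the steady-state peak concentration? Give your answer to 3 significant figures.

54.1 µg/L

k = ln 2 / 29.2 = 0.02374 hr⁻¹
Fraction remaining after one interval: e^(−kτ) = e^(−0.02374 × 63.0) = 0.2241
R = 1 / (1 − 0.2241) = 1.289
Css,max = 42.0 × 1.289 ≈ 54.1 µg/L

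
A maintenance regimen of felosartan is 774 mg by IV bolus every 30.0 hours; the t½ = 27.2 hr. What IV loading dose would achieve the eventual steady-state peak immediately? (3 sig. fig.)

k = ln 2 / 27.2 = 0.02548 hr⁻¹
Accumulation ratio R = 1 / (1 − e^(−kτ)) = 1 / (1 − e^(−0.02548×30.0)) = 1 / (1 − 0.4656) = 1.871
Loading dose = maintenance dose × R = 774 × 1.871 ≈ 1450 mg

1450 mg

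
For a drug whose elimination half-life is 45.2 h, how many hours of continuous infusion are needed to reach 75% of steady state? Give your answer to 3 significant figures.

k = ln 2 / 45.2 = 0.01534 h⁻¹
f = 1 − e^(−kt)  ⇒  t = −ln(1 − f) / k
t = −ln(1 − 0.75) / 0.01534 = 1.386 / 0.01534 ≈ 90.4 hours

90.4 hours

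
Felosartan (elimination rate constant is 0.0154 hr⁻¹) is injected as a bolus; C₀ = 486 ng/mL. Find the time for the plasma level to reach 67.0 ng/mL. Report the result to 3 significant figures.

129 hours

C(t) = C₀ e^(−kt)  ⇒  t = ln(C₀/C) / k
t = ln(486/67.0) / 0.01540 = 1.982 / 0.01540 ≈ 129 hours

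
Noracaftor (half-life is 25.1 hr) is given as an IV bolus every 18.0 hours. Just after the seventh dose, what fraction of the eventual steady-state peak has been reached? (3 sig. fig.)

0.969

k = ln 2 / 25.1 = 0.02762 hr⁻¹
f_n = 1 − e^(−nkτ) = 1 − e^(−7 × 0.02762 × 18.0) = 1 − e^(−3.480) = 1 − 0.03082 ≈ 0.969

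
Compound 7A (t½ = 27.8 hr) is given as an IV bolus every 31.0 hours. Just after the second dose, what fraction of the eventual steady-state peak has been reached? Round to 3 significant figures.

0.787

k = ln 2 / 27.8 = 0.02493 hr⁻¹
f_n = 1 − e^(−nkτ) = 1 − e^(−2 × 0.02493 × 31.0) = 1 − e^(−1.546) = 1 − 0.2131 ≈ 0.787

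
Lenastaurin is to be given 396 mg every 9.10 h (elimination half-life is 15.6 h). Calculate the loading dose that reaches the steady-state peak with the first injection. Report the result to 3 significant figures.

1190 mg

k = ln 2 / 15.6 = 0.04443 h⁻¹
Accumulation ratio R = 1 / (1 − e^(−kτ)) = 1 / (1 − e^(−0.04443×9.10)) = 1 / (1 − 0.6674) = 3.007
Loading dose = maintenance dose × R = 396 × 3.007 ≈ 1190 mg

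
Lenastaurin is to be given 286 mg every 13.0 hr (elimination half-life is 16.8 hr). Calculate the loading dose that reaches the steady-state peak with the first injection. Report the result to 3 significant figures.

689 mg

k = ln 2 / 16.8 = 0.04126 hr⁻¹
Accumulation ratio R = 1 / (1 − e^(−kτ)) = 1 / (1 − e^(−0.04126×13.0)) = 1 / (1 − 0.5849) = 2.409
Loading dose = maintenance dose × R = 286 × 2.409 ≈ 689 mg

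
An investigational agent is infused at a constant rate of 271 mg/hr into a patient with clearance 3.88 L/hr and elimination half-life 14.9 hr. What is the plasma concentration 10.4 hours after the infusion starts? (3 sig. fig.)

26.8 µg/mL

Css = rate / CL = 271 / 3.88 = 69.85 µg/mL
k = ln 2 / 14.9 = 0.04652 hr⁻¹
C(t) = Css (1 − e^(−kt)) = 69.85 × (1 − e^(−0.4838)) = 69.85 × 0.3836 ≈ 26.8 µg/mL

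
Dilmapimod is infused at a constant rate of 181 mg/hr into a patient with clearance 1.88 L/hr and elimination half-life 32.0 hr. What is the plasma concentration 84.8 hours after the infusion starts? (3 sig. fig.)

Css = rate / CL = 181 / 1.88 = 96.28 µg/mL
k = ln 2 / 32.0 = 0.02166 hr⁻¹
C(t) = Css (1 − e^(−kt)) = 96.28 × (1 − e^(−1.837)) = 96.28 × 0.8407 ≈ 80.9 µg/mL

80.9 µg/mL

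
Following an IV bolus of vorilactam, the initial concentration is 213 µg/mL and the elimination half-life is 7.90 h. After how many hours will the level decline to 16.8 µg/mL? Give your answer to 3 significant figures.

k = ln 2 / 7.90 = 0.08774 h⁻¹
C(t) = C₀ e^(−kt)  ⇒  t = ln(C₀/C) / k
t = ln(213/16.8) / 0.08774 = 2.540 / 0.08774 ≈ 28.9 hours

28.9 hours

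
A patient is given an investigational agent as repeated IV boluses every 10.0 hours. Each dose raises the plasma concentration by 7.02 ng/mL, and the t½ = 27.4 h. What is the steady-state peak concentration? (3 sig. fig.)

k = ln 2 / 27.4 = 0.02530 h⁻¹
Fraction remaining after one interval: e^(−kτ) = e^(−0.02530 × 10.0) = 0.7765
R = 1 / (1 − 0.7765) = 4.474
Css,max = 7.02 × 4.474 ≈ 31.4 ng/mL

31.4 ng/mL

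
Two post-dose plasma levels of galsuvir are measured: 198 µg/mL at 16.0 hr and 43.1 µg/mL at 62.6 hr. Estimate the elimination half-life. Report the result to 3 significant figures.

21.2 hours

k = ln(C₁/C₂) / (t₂ − t₁) = ln(198/43.1) / (62.6 − 16.0)
  = 1.525 / 46.60 = 0.03272 hr⁻¹
t½ = ln 2 / k = ln 2 / 0.03272 ≈ 21.2 hours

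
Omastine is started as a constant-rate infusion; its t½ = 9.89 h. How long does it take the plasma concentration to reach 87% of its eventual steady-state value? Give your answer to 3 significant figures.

k = ln 2 / 9.89 = 0.07009 h⁻¹
f = 1 − e^(−kt)  ⇒  t = −ln(1 − f) / k
t = −ln(1 − 0.87) / 0.07009 = 2.040 / 0.07009 ≈ 29.1 hours

29.1 hours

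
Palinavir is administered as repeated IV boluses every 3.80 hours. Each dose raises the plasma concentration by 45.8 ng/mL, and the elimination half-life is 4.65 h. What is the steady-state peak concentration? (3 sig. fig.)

106 ng/mL

k = ln 2 / 4.65 = 0.1491 h⁻¹
Fraction remaining after one interval: e^(−kτ) = e^(−0.1491 × 3.80) = 0.5675
R = 1 / (1 − 0.5675) = 2.312
Css,max = 45.8 × 2.312 ≈ 106 ng/mL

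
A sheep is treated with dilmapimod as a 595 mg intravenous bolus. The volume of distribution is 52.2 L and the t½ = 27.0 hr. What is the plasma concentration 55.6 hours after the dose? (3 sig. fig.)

2.73 µg/mL

C₀ = dose / V = 595 / 52.2 = 11.40 µg/mL
k = ln 2 / 27.0 = 0.02567 hr⁻¹
C(t) = C₀ e^(−kt) = 11.40 × e^(−0.02567 × 55.6) = 11.40 × e^(−1.427) = 11.40 × 0.2399 ≈ 2.73 µg/mL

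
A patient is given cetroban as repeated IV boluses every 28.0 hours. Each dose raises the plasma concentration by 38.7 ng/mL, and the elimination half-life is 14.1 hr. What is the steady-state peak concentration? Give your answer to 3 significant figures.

k = ln 2 / 14.1 = 0.04916 hr⁻¹
Fraction remaining after one interval: e^(−kτ) = e^(−0.04916 × 28.0) = 0.2525
R = 1 / (1 − 0.2525) = 1.338
Css,max = 38.7 × 1.338 ≈ 51.8 ng/mL

51.8 ng/mL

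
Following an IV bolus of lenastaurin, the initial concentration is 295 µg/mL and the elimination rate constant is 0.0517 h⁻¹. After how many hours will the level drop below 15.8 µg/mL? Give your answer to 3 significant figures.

56.6 hours

C(t) = C₀ e^(−kt)  ⇒  t = ln(C₀/C) / k
t = ln(295/15.8) / 0.05170 = 2.927 / 0.05170 ≈ 56.6 hours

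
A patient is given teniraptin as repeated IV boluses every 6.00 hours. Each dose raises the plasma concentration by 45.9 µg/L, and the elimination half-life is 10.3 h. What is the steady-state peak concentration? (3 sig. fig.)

k = ln 2 / 10.3 = 0.06730 h⁻¹
Fraction remaining after one interval: e^(−kτ) = e^(−0.06730 × 6.00) = 0.6678
R = 1 / (1 − 0.6678) = 3.010
Css,max = 45.9 × 3.010 ≈ 138 µg/L

138 µg/L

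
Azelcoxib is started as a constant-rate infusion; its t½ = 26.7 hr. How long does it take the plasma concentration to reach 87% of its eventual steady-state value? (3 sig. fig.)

78.6 hours

k = ln 2 / 26.7 = 0.02596 hr⁻¹
f = 1 − e^(−kt)  ⇒  t = −ln(1 − f) / k
t = −ln(1 − 0.87) / 0.02596 = 2.040 / 0.02596 ≈ 78.6 hours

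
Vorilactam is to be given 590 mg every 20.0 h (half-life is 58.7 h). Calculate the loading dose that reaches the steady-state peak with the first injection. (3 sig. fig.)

k = ln 2 / 58.7 = 0.01181 h⁻¹
Accumulation ratio R = 1 / (1 − e^(−kτ)) = 1 / (1 − e^(−0.01181×20.0)) = 1 / (1 − 0.7896) = 4.754
Loading dose = maintenance dose × R = 590 × 4.754 ≈ 2800 mg

2800 mg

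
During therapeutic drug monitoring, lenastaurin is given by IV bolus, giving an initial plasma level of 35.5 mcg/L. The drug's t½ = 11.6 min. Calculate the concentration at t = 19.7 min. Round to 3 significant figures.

k = ln 2 / 11.6 = 0.05975 min⁻¹
19.7 min is 1.698 half-lives, so C = 35.5 × (1/2)^1.698 = 35.5 × 0.3082 ≈ 10.9 mcg/L

10.9 mcg/L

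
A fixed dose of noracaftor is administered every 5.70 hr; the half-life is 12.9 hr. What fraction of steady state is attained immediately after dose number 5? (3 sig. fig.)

k = ln 2 / 12.9 = 0.05373 hr⁻¹
f_n = 1 − e^(−nkτ) = 1 − e^(−5 × 0.05373 × 5.70) = 1 − e^(−1.531) = 1 − 0.2162 ≈ 0.784

0.784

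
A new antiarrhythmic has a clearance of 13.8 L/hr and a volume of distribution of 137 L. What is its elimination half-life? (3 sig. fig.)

6.88 hours

k = CL / V = 13.8 / 137 = 0.1007 hr⁻¹
t½ = ln 2 / k = ln 2 / 0.1007 ≈ 6.88 hours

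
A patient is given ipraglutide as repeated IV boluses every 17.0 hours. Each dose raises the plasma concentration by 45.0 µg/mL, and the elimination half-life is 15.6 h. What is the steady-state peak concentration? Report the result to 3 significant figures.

k = ln 2 / 15.6 = 0.04443 h⁻¹
Fraction remaining after one interval: e^(−kτ) = e^(−0.04443 × 17.0) = 0.4698
R = 1 / (1 − 0.4698) = 1.886
Css,max = 45.0 × 1.886 ≈ 84.9 µg/mL

84.9 µg/mL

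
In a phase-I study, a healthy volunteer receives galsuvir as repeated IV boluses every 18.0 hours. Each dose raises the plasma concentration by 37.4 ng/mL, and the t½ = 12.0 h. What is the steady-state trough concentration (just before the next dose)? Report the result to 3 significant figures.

k = ln 2 / 12.0 = 0.05776 h⁻¹
Fraction remaining after one interval: e^(−kτ) = e^(−0.05776 × 18.0) = 0.3536
R = 1 / (1 − 0.3536) = 1.547
Css,max = 37.4 × 1.547 = 57.85 ng/mL
Css,min = Css,max × e^(−kτ) = 57.85 × 0.3536 ≈ 20.5 ng/mL

20.5 ng/mL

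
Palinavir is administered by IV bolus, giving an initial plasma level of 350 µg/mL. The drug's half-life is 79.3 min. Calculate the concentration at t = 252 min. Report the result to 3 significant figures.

38.7 µg/mL

k = ln 2 / 79.3 = 0.008741 min⁻¹
252 min is 3.178 half-lives, so C = 350 × (1/2)^3.178 = 350 × 0.1105 ≈ 38.7 µg/mL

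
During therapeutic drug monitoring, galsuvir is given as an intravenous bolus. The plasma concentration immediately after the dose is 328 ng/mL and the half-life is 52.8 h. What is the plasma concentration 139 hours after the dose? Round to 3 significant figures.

52.9 ng/mL

k = ln 2 / 52.8 = 0.01313 h⁻¹
139 h is 2.633 half-lives, so C = 328 × (1/2)^2.633 = 328 × 0.1613 ≈ 52.9 ng/mL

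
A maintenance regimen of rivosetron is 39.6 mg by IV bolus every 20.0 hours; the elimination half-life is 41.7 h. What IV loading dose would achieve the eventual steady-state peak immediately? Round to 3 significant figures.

140 mg

k = ln 2 / 41.7 = 0.01662 h⁻¹
Accumulation ratio R = 1 / (1 − e^(−kτ)) = 1 / (1 − e^(−0.01662×20.0)) = 1 / (1 − 0.7172) = 3.536
Loading dose = maintenance dose × R = 39.6 × 3.536 ≈ 140 mg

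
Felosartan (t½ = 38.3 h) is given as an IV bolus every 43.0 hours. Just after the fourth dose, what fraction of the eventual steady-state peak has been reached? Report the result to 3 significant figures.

0.956

k = ln 2 / 38.3 = 0.01810 h⁻¹
f_n = 1 − e^(−nkτ) = 1 − e^(−4 × 0.01810 × 43.0) = 1 − e^(−3.113) = 1 − 0.04447 ≈ 0.956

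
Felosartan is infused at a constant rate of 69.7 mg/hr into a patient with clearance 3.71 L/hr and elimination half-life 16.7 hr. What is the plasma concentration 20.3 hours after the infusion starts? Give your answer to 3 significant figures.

10.7 mg/L

Css = rate / CL = 69.7 / 3.71 = 18.79 mg/L
k = ln 2 / 16.7 = 0.04151 hr⁻¹
C(t) = Css (1 − e^(−kt)) = 18.79 × (1 − e^(−0.8426)) = 18.79 × 0.5694 ≈ 10.7 mg/L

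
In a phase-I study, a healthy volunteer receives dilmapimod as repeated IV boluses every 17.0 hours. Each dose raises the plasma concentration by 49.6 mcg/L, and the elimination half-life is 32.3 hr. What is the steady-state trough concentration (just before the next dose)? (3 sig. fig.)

113 mcg/L

k = ln 2 / 32.3 = 0.02146 hr⁻¹
Fraction remaining after one interval: e^(−kτ) = e^(−0.02146 × 17.0) = 0.6943
R = 1 / (1 − 0.6943) = 3.271
Css,max = 49.6 × 3.271 = 162.3 mcg/L
Css,min = Css,max × e^(−kτ) = 162.3 × 0.6943 ≈ 113 mcg/L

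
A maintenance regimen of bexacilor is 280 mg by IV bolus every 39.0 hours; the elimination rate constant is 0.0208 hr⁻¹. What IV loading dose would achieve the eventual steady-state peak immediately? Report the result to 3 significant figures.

504 mg

Accumulation ratio R = 1 / (1 − e^(−kτ)) = 1 / (1 − e^(−0.02080×39.0)) = 1 / (1 − 0.4443) = 1.800
Loading dose = maintenance dose × R = 280 × 1.800 ≈ 504 mg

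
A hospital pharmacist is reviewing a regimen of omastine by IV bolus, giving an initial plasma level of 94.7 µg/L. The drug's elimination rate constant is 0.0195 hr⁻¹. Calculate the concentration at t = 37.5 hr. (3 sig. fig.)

45.6 µg/L

C(t) = C₀ e^(−kt) = 94.7 × e^(−0.01950 × 37.5) = 94.7 × e^(−0.7312) = 94.7 × 0.4813 ≈ 45.6 µg/L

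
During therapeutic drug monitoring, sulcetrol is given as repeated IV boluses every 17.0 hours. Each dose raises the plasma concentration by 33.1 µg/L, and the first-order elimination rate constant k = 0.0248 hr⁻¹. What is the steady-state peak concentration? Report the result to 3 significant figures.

96.2 µg/L

Fraction remaining after one interval: e^(−kτ) = e^(−0.02480 × 17.0) = 0.6560
R = 1 / (1 − 0.6560) = 2.907
Css,max = 33.1 × 2.907 ≈ 96.2 µg/L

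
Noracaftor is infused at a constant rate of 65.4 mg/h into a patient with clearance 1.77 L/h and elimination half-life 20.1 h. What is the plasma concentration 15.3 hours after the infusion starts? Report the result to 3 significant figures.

15.1 µg/mL

Css = rate / CL = 65.4 / 1.77 = 36.95 µg/mL
k = ln 2 / 20.1 = 0.03448 h⁻¹
C(t) = Css (1 − e^(−kt)) = 36.95 × (1 − e^(−0.5276)) = 36.95 × 0.4100 ≈ 15.1 µg/mL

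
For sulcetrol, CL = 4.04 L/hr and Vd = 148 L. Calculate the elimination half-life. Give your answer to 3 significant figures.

k = CL / V = 4.04 / 148 = 0.02730 hr⁻¹
t½ = ln 2 / k = ln 2 / 0.02730 ≈ 25.4 hours

25.4 hours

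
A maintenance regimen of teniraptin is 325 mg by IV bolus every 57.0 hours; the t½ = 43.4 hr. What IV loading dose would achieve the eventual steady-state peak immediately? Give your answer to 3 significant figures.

k = ln 2 / 43.4 = 0.01597 hr⁻¹
Accumulation ratio R = 1 / (1 − e^(−kτ)) = 1 / (1 − e^(−0.01597×57.0)) = 1 / (1 − 0.4024) = 1.673
Loading dose = maintenance dose × R = 325 × 1.673 ≈ 544 mg

544 mg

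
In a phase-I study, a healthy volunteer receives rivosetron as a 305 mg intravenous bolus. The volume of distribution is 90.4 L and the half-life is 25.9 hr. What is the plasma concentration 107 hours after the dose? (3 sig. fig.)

0.193 µg/mL

C₀ = dose / V = 305 / 90.4 = 3.374 µg/mL
k = ln 2 / 25.9 = 0.02676 hr⁻¹
C(t) = C₀ e^(−kt) = 3.374 × e^(−0.02676 × 107) = 3.374 × e^(−2.864) = 3.374 × 0.05706 ≈ 0.193 µg/mL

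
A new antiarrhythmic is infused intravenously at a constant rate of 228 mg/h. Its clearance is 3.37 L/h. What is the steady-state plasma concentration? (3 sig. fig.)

Css = infusion rate / CL = 228 / 3.37 ≈ 67.7 µg/mL

67.7 µg/mL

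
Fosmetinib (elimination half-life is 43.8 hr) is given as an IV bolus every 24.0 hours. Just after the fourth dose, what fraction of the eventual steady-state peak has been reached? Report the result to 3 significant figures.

k = ln 2 / 43.8 = 0.01583 hr⁻¹
f_n = 1 − e^(−nkτ) = 1 − e^(−4 × 0.01583 × 24.0) = 1 − e^(−1.519) = 1 − 0.2189 ≈ 0.781

0.781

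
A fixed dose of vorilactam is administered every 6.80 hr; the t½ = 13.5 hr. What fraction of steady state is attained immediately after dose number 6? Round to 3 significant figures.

k = ln 2 / 13.5 = 0.05134 hr⁻¹
f_n = 1 − e^(−nkτ) = 1 − e^(−6 × 0.05134 × 6.80) = 1 − e^(−2.095) = 1 − 0.1231 ≈ 0.877

0.877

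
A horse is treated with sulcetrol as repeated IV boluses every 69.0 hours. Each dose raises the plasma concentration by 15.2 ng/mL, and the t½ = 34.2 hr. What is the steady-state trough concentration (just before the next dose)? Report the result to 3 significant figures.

4.99 ng/mL

k = ln 2 / 34.2 = 0.02027 hr⁻¹
Fraction remaining after one interval: e^(−kτ) = e^(−0.02027 × 69.0) = 0.2470
R = 1 / (1 − 0.2470) = 1.328
Css,max = 15.2 × 1.328 = 20.19 ng/mL
Css,min = Css,max × e^(−kτ) = 20.19 × 0.2470 ≈ 4.99 ng/mL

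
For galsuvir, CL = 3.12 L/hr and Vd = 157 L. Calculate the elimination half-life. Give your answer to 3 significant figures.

34.9 hours

k = CL / V = 3.12 / 157 = 0.01987 hr⁻¹
t½ = ln 2 / k = ln 2 / 0.01987 ≈ 34.9 hours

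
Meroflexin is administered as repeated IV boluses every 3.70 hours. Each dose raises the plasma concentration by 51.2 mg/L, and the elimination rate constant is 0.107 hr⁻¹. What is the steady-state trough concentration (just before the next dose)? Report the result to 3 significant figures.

105 mg/L

Fraction remaining after one interval: e^(−kτ) = e^(−0.1070 × 3.70) = 0.6731
R = 1 / (1 − 0.6731) = 3.059
Css,max = 51.2 × 3.059 = 156.6 mg/L
Css,min = Css,max × e^(−kτ) = 156.6 × 0.6731 ≈ 105 mg/L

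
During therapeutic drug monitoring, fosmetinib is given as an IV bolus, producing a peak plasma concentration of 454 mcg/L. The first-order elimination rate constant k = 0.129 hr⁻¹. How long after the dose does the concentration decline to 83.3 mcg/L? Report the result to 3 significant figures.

C(t) = C₀ e^(−kt)  ⇒  t = ln(C₀/C) / k
t = ln(454/83.3) / 0.1290 = 1.696 / 0.1290 ≈ 13.1 hours

13.1 hours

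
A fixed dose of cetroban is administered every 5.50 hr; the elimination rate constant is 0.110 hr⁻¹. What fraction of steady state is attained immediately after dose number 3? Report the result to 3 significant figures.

f_n = 1 − e^(−nkτ) = 1 − e^(−3 × 0.1100 × 5.50) = 1 − e^(−1.815) = 1 − 0.1628 ≈ 0.837

0.837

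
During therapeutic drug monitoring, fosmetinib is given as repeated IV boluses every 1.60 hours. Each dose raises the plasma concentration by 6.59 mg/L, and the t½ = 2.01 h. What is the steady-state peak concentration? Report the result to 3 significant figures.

15.5 mg/L

k = ln 2 / 2.01 = 0.3448 h⁻¹
Fraction remaining after one interval: e^(−kτ) = e^(−0.3448 × 1.60) = 0.5759
R = 1 / (1 − 0.5759) = 2.358
Css,max = 6.59 × 2.358 ≈ 15.5 mg/L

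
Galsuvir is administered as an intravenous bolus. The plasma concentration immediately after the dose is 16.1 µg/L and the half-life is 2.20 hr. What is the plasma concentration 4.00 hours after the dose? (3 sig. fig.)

k = ln 2 / 2.20 = 0.3151 hr⁻¹
4.00 hr is 1.818 half-lives, so C = 16.1 × (1/2)^1.818 = 16.1 × 0.2836 ≈ 4.57 µg/L

4.57 µg/L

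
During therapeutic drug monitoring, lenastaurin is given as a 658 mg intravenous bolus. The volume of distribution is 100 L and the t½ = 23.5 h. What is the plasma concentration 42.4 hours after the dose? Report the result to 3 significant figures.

1.88 mg/L

C₀ = dose / V = 658 / 100 = 6.580 mg/L
k = ln 2 / 23.5 = 0.02950 h⁻¹
C(t) = C₀ e^(−kt) = 6.580 × e^(−0.02950 × 42.4) = 6.580 × e^(−1.251) = 6.580 × 0.2863 ≈ 1.88 mg/L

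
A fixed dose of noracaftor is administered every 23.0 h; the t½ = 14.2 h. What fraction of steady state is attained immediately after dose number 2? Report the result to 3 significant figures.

0.894

k = ln 2 / 14.2 = 0.04881 h⁻¹
f_n = 1 − e^(−nkτ) = 1 − e^(−2 × 0.04881 × 23.0) = 1 − e^(−2.245) = 1 − 0.1059 ≈ 0.894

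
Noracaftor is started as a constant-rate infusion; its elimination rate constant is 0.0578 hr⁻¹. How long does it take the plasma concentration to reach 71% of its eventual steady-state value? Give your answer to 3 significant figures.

21.4 hours

f = 1 − e^(−kt)  ⇒  t = −ln(1 − f) / k
t = −ln(1 − 0.71) / 0.05780 = 1.238 / 0.05780 ≈ 21.4 hours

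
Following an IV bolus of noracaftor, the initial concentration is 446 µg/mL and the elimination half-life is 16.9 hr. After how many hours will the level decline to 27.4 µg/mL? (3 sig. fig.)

68.0 hours

k = ln 2 / 16.9 = 0.04101 hr⁻¹
C(t) = C₀ e^(−kt)  ⇒  t = ln(C₀/C) / k
t = ln(446/27.4) / 0.04101 = 2.790 / 0.04101 ≈ 68.0 hours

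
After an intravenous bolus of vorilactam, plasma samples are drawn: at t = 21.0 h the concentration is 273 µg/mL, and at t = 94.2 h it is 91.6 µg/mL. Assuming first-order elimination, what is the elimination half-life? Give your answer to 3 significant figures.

46.5 hours

k = ln(C₁/C₂) / (t₂ − t₁) = ln(273/91.6) / (94.2 − 21.0)
  = 1.092 / 73.20 = 0.01492 h⁻¹
t½ = ln 2 / k = ln 2 / 0.01492 ≈ 46.5 hours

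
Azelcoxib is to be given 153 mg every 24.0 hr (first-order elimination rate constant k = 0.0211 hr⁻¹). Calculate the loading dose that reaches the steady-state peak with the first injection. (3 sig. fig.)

Accumulation ratio R = 1 / (1 − e^(−kτ)) = 1 / (1 − e^(−0.02110×24.0)) = 1 / (1 − 0.6027) = 2.517
Loading dose = maintenance dose × R = 153 × 2.517 ≈ 385 mg

385 mg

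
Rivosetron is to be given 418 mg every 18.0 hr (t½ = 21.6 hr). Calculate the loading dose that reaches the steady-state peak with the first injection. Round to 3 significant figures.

k = ln 2 / 21.6 = 0.03209 hr⁻¹
Accumulation ratio R = 1 / (1 − e^(−kτ)) = 1 / (1 − e^(−0.03209×18.0)) = 1 / (1 − 0.5612) = 2.279
Loading dose = maintenance dose × R = 418 × 2.279 ≈ 953 mg

953 mg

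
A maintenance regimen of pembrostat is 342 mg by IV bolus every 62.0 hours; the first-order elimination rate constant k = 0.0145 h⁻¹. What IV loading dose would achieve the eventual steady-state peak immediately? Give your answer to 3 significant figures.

577 mg

Accumulation ratio R = 1 / (1 − e^(−kτ)) = 1 / (1 − e^(−0.01450×62.0)) = 1 / (1 − 0.4070) = 1.686
Loading dose = maintenance dose × R = 342 × 1.686 ≈ 577 mg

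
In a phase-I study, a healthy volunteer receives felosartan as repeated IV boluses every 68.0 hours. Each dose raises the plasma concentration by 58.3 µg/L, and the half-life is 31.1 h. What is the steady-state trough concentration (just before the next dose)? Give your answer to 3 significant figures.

k = ln 2 / 31.1 = 0.02229 h⁻¹
Fraction remaining after one interval: e^(−kτ) = e^(−0.02229 × 68.0) = 0.2197
R = 1 / (1 − 0.2197) = 1.282
Css,max = 58.3 × 1.282 = 74.71 µg/L
Css,min = Css,max × e^(−kτ) = 74.71 × 0.2197 ≈ 16.4 µg/L

16.4 µg/L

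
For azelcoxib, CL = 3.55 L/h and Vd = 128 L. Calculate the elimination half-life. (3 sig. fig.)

k = CL / V = 3.55 / 128 = 0.02773 h⁻¹
t½ = ln 2 / k = ln 2 / 0.02773 ≈ 25.0 hours

25.0 hours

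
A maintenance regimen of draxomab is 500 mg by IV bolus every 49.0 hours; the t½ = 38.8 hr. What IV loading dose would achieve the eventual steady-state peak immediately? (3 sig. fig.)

k = ln 2 / 38.8 = 0.01786 hr⁻¹
Accumulation ratio R = 1 / (1 − e^(−kτ)) = 1 / (1 − e^(−0.01786×49.0)) = 1 / (1 − 0.4167) = 1.714
Loading dose = maintenance dose × R = 500 × 1.714 ≈ 857 mg

857 mg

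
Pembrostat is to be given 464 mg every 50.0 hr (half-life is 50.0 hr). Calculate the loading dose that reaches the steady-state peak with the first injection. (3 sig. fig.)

928 mg

k = ln 2 / 50.0 = 0.01386 hr⁻¹
Accumulation ratio R = 1 / (1 − e^(−kτ)) = 1 / (1 − e^(−0.01386×50.0)) = 1 / (1 − 0.5000) = 2.000
Loading dose = maintenance dose × R = 464 × 2.000 ≈ 928 mg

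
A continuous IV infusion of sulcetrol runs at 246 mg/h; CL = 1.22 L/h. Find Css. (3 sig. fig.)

Css = infusion rate / CL = 246 / 1.22 ≈ 202 µg/mL

202 µg/mL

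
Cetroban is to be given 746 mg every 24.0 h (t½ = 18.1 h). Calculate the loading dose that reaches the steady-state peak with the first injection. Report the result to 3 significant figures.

1240 mg

k = ln 2 / 18.1 = 0.03830 h⁻¹
Accumulation ratio R = 1 / (1 − e^(−kτ)) = 1 / (1 − e^(−0.03830×24.0)) = 1 / (1 − 0.3989) = 1.664
Loading dose = maintenance dose × R = 746 × 1.664 ≈ 1240 mg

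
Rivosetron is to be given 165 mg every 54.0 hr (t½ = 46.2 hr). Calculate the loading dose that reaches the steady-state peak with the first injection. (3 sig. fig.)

297 mg

k = ln 2 / 46.2 = 0.01500 hr⁻¹
Accumulation ratio R = 1 / (1 − e^(−kτ)) = 1 / (1 − e^(−0.01500×54.0)) = 1 / (1 − 0.4448) = 1.801
Loading dose = maintenance dose × R = 165 × 1.801 ≈ 297 mg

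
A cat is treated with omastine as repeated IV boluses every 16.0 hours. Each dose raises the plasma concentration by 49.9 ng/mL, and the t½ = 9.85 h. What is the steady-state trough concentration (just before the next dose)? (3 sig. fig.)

k = ln 2 / 9.85 = 0.07037 h⁻¹
Fraction remaining after one interval: e^(−kτ) = e^(−0.07037 × 16.0) = 0.3244
R = 1 / (1 − 0.3244) = 1.480
Css,max = 49.9 × 1.480 = 73.86 ng/mL
Css,min = Css,max × e^(−kτ) = 73.86 × 0.3244 ≈ 24.0 ng/mL

24.0 ng/mL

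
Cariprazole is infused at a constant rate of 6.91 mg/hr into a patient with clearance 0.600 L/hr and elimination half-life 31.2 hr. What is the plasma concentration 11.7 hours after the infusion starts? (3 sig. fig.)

2.64 mg/L

Css = rate / CL = 6.91 / 0.600 = 11.52 mg/L
k = ln 2 / 31.2 = 0.02222 hr⁻¹
C(t) = Css (1 − e^(−kt)) = 11.52 × (1 − e^(−0.2599)) = 11.52 × 0.2289 ≈ 2.64 mg/L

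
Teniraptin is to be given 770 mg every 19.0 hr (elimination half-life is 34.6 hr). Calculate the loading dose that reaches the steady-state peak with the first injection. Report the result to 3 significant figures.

2430 mg

k = ln 2 / 34.6 = 0.02003 hr⁻¹
Accumulation ratio R = 1 / (1 − e^(−kτ)) = 1 / (1 − e^(−0.02003×19.0)) = 1 / (1 − 0.6834) = 3.159
Loading dose = maintenance dose × R = 770 × 3.159 ≈ 2430 mg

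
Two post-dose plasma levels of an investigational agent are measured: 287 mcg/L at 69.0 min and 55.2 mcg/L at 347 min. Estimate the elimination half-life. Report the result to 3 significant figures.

k = ln(C₁/C₂) / (t₂ − t₁) = ln(287/55.2) / (347 − 69.0)
  = 1.649 / 278.0 = 0.005930 min⁻¹
t½ = ln 2 / k = ln 2 / 0.005930 ≈ 117 minutes

117 minutes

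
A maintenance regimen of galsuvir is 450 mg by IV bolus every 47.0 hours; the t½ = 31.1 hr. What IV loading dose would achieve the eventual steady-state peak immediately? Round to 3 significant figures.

693 mg

k = ln 2 / 31.1 = 0.02229 hr⁻¹
Accumulation ratio R = 1 / (1 − e^(−kτ)) = 1 / (1 − e^(−0.02229×47.0)) = 1 / (1 − 0.3508) = 1.540
Loading dose = maintenance dose × R = 450 × 1.540 ≈ 693 mg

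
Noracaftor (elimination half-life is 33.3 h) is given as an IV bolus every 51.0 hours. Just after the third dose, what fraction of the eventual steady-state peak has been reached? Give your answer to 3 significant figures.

0.959

k = ln 2 / 33.3 = 0.02082 h⁻¹
f_n = 1 − e^(−nkτ) = 1 − e^(−3 × 0.02082 × 51.0) = 1 − e^(−3.185) = 1 − 0.04139 ≈ 0.959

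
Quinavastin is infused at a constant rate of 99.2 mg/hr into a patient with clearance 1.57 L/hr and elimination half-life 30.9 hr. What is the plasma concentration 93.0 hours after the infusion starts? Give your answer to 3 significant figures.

Css = rate / CL = 99.2 / 1.57 = 63.18 µg/mL
k = ln 2 / 30.9 = 0.02243 hr⁻¹
C(t) = Css (1 − e^(−kt)) = 63.18 × (1 − e^(−2.086)) = 63.18 × 0.8758 ≈ 55.3 µg/mL

55.3 µg/mL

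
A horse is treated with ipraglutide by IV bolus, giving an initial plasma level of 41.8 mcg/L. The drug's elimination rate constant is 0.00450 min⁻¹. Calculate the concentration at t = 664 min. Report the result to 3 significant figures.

C(t) = C₀ e^(−kt) = 41.8 × e^(−0.004500 × 664) = 41.8 × e^(−2.988) = 41.8 × 0.05039 ≈ 2.11 mcg/L

2.11 mcg/L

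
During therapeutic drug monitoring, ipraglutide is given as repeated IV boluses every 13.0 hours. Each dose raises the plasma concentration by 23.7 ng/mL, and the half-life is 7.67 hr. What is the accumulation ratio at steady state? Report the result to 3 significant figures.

k = ln 2 / 7.67 = 0.09037 hr⁻¹
Fraction remaining after one interval: e^(−kτ) = e^(−0.09037 × 13.0) = 0.3089
R = 1 / (1 − 0.3089) = 1 / 0.6911 ≈ 1.45

1.45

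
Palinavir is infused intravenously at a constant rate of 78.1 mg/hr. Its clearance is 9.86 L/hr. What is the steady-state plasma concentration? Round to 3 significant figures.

7.92 µg/mL

Css = infusion rate / CL = 78.1 / 9.86 ≈ 7.92 µg/mL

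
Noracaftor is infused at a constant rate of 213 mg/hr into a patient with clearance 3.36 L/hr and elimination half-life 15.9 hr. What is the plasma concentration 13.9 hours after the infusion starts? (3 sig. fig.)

Css = rate / CL = 213 / 3.36 = 63.39 µg/mL
k = ln 2 / 15.9 = 0.04359 hr⁻¹
C(t) = Css (1 − e^(−kt)) = 63.39 × (1 − e^(−0.6060)) = 63.39 × 0.4544 ≈ 28.8 µg/mL

28.8 µg/mL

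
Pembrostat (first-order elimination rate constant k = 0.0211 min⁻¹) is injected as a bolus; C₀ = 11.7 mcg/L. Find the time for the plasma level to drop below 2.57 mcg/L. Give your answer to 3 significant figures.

C(t) = C₀ e^(−kt)  ⇒  t = ln(C₀/C) / k
t = ln(11.7/2.57) / 0.02110 = 1.516 / 0.02110 ≈ 71.8 minutes

71.8 minutes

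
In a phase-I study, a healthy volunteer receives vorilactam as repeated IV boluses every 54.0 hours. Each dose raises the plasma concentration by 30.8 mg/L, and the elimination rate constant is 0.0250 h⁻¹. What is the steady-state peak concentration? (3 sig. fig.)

41.6 mg/L

Fraction remaining after one interval: e^(−kτ) = e^(−0.02500 × 54.0) = 0.2592
R = 1 / (1 − 0.2592) = 1.350
Css,max = 30.8 × 1.350 ≈ 41.6 mg/L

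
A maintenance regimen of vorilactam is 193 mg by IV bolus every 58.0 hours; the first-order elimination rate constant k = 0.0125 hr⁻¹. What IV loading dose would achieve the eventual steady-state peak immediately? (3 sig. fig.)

374 mg

Accumulation ratio R = 1 / (1 − e^(−kτ)) = 1 / (1 − e^(−0.01250×58.0)) = 1 / (1 − 0.4843) = 1.939
Loading dose = maintenance dose × R = 193 × 1.939 ≈ 374 mg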